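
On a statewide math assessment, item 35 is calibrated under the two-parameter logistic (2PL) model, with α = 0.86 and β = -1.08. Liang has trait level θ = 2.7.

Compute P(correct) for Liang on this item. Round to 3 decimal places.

P(θ) = 1 / (1 + exp(−α(θ − β)))
Exponent: 0.86 × (2.7 − (-1.08)) = 3.2508
1/(1 + e^{-3.2508}) = 0.9627

0.963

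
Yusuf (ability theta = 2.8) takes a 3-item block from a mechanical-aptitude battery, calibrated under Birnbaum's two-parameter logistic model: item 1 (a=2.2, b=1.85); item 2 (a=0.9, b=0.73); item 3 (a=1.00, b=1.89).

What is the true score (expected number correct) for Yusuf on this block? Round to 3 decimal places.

2.469

P(theta) = 1 / (1 + exp(−a(theta − b)))
P_1 = 1/(1+e^{-2.0900}) = 0.8899
P_2 = 1/(1+e^{-1.8630}) = 0.8656
P_3 = 1/(1+e^{-0.9100}) = 0.7130
E[score] = 0.8899 + 0.8656 + 0.7130 = 2.4686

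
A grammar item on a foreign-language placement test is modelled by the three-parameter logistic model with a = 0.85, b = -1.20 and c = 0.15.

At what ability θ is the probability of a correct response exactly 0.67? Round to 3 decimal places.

P(θ) = c + (1 − c) · 1 / (1 + exp(−a(θ − b)))
Remove guessing floor: (0.67 − 0.15)/(1 − 0.15) = 0.6118
logit = ln(0.6118/0.3882) = 0.4547
θ = b + logit/(a) = -1.20 + 0.4547/0.8500 = -0.6650

-0.665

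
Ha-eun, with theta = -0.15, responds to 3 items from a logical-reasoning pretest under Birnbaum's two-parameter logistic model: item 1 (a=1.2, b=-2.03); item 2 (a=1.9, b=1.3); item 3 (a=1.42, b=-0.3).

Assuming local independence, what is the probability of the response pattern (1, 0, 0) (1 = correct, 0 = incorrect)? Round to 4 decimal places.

0.3804

P(theta) = 1 / (1 + exp(−a(theta − b)))
P_1 = 1/(1+e^{-2.2560}) = 0.9052
P_2 = 1/(1+e^{2.7550}) = 0.0598
P_3 = 1/(1+e^{-0.2130}) = 0.5530
L = P_1 × (1−P_2) × (1−P_3) = 0.9052 × 0.9402 × 0.4470 = 0.38037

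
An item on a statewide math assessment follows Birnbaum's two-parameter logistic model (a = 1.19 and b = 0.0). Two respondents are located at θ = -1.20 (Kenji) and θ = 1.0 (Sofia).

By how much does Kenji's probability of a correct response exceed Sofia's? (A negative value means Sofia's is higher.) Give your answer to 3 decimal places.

-0.573

P(θ) = 1 / (1 + exp(−a(θ − b)))
P(Kenji) = 0.1934  [exponent -1.4280]
P(Sofia) = 0.7667  [exponent 1.1900]
Difference = 0.1934 − 0.7667 = -0.5733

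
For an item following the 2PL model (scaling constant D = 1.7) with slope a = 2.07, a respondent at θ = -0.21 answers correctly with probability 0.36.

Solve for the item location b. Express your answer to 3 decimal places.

-0.046

P(θ) = 1 / (1 + exp(−D·a(θ − b)))
logit(0.36) = ln(0.36/0.64) = -0.5754
b = θ − logit/(1.7·a) = -0.21 − (-0.5754)/3.5190 = -0.0465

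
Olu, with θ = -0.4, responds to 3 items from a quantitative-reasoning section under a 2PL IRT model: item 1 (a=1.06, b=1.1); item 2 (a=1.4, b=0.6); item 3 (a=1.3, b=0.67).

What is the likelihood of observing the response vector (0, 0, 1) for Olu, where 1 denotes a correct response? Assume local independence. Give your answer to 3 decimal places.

0.133

P(θ) = 1 / (1 + exp(−a(θ − b)))
P_1 = 1/(1+e^{1.5900}) = 0.1694
P_2 = 1/(1+e^{1.4000}) = 0.1978
P_3 = 1/(1+e^{1.3910}) = 0.1992
L = (1−P_1) × (1−P_2) × P_3 = 0.8306 × 0.8022 × 0.1992 = 0.13276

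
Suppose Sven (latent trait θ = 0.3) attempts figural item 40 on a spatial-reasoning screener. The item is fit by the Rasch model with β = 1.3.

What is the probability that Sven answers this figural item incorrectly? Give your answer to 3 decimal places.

P(θ) = 1 / (1 + exp(−(θ − β)))
Exponent: (0.3 − 1.3) = -1.0000
1/(1 + e^{1.0000}) = 0.2689
P = 0.2689
P(incorrect) = 1 − 0.2689 = 0.7311

0.731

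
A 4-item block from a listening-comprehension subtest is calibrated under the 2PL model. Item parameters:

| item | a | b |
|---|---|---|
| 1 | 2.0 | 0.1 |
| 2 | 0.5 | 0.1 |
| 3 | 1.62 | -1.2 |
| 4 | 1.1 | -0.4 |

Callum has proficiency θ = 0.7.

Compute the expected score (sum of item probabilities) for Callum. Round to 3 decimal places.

P(θ) = 1 / (1 + exp(−a(θ − b)))
P_1 = 1/(1+e^{-1.2000}) = 0.7685
P_2 = 1/(1+e^{-0.3000}) = 0.5744
P_3 = 1/(1+e^{-3.0780}) = 0.9560
P_4 = 1/(1+e^{-1.2100}) = 0.7703
E[score] = 0.7685 + 0.5744 + 0.9560 + 0.7703 = 3.0692

3.069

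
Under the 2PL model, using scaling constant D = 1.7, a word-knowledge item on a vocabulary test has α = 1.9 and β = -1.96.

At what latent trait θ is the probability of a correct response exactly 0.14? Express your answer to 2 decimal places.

-2.52

P(θ) = 1 / (1 + exp(−D·α(θ − β)))
logit = ln(0.1400/0.8600) = -1.8153
θ = β + logit/(1.7·α) = -1.96 + (-1.8153)/3.2300 = -2.5220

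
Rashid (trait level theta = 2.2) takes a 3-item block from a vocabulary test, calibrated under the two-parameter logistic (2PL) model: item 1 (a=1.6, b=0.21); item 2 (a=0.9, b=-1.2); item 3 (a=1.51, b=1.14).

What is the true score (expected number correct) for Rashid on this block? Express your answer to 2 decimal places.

2.75

P(theta) = 1 / (1 + exp(−a(theta − b)))
P_1 = 1/(1+e^{-3.1840}) = 0.9602
P_2 = 1/(1+e^{-3.0600}) = 0.9552
P_3 = 1/(1+e^{-1.6006}) = 0.8321
E[score] = 0.9602 + 0.9552 + 0.8321 = 2.7475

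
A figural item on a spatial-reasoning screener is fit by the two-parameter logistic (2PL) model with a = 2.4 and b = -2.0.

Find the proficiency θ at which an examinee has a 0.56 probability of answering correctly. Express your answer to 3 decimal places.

P(θ) = 1 / (1 + exp(−a(θ − b)))
logit = ln(0.5600/0.4400) = 0.2412
θ = b + logit/(a) = -2.0 + 0.2412/2.4000 = -1.8995

-1.900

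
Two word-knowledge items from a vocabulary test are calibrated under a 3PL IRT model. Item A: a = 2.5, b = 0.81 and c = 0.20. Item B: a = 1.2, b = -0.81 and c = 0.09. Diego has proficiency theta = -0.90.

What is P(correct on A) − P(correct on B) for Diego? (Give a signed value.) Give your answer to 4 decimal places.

P(theta) = c + (1 − c) · 1 / (1 + exp(−a(theta − b)))
P_A = 0.2110
P_B = 0.5205
P_A − P_B = -0.3095

-0.3095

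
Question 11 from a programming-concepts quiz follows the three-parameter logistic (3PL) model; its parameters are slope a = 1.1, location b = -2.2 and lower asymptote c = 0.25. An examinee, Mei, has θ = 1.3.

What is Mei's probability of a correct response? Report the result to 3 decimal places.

0.984

P(θ) = c + (1 − c) · 1 / (1 + exp(−a(θ − b)))
Exponent: 1.1 × (1.3 − (-2.2)) = 3.8500
1/(1 + e^{-3.8500}) = 0.9792
P = 0.25 + 0.75 × 0.9792 = 0.9844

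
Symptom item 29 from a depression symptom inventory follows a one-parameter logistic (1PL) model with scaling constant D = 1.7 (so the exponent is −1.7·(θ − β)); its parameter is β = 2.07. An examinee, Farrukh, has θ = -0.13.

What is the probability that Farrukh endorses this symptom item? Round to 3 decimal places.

0.023

P(θ) = 1 / (1 + exp(−D·(θ − β)))
Exponent: 1.7 × (-0.13 − 2.07) = -3.7400
1/(1 + e^{3.7400}) = 0.0232
P = 0.0232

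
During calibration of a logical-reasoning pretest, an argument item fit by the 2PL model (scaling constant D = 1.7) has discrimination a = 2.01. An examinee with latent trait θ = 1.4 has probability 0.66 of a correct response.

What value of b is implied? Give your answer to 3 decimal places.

1.206

P(θ) = 1 / (1 + exp(−D·a(θ − b)))
logit(0.66) = ln(0.66/0.34) = 0.6633
b = θ − logit/(1.7·a) = 1.4 − 0.6633/3.4170 = 1.2059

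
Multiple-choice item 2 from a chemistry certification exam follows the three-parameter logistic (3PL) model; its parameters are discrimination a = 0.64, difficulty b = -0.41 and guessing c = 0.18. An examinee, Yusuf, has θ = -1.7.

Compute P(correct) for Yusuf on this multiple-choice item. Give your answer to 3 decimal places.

0.430

P(θ) = c + (1 − c) · 1 / (1 + exp(−a(θ − b)))
Exponent: 0.64 × (-1.7 − (-0.41)) = -0.8256
1/(1 + e^{0.8256}) = 0.3046
P = 0.18 + 0.82 × 0.3046 = 0.4298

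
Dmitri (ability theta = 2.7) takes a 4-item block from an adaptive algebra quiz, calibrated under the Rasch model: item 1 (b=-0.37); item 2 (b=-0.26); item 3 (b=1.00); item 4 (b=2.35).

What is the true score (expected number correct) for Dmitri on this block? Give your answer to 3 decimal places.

P(theta) = 1 / (1 + exp(−(theta − b)))
P_1 = 1/(1+e^{-3.0700}) = 0.9556
P_2 = 1/(1+e^{-2.9600}) = 0.9507
P_3 = 1/(1+e^{-1.7000}) = 0.8455
P_4 = 1/(1+e^{-0.3500}) = 0.5866
E[score] = 0.9556 + 0.9507 + 0.8455 + 0.5866 = 3.3385

3.339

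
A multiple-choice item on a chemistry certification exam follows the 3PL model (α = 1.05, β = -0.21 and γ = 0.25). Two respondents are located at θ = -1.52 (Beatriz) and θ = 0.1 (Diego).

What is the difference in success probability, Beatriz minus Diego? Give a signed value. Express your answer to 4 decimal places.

P(θ) = γ + (1 − γ) · 1 / (1 + exp(−α(θ − β)))
P(Beatriz) = 0.4013  [exponent -1.3755]
P(Diego) = 0.6855  [exponent 0.3255]
Difference = 0.4013 − 0.6855 = -0.2842

-0.2842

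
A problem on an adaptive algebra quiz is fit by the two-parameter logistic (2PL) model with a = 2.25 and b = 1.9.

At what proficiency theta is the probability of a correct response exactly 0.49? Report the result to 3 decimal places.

P(theta) = 1 / (1 + exp(−a(theta − b)))
logit = ln(0.4900/0.5100) = -0.0400
theta = b + logit/(a) = 1.9 + (-0.0400)/2.2500 = 1.8822

1.882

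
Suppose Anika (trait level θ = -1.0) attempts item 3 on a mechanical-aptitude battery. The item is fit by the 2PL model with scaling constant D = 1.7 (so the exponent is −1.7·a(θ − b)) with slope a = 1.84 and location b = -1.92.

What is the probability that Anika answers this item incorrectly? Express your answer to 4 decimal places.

P(θ) = 1 / (1 + exp(−D·a(θ − b)))
Exponent: 1.7 × 1.84 × (-1.0 − (-1.92)) = 2.8778
1/(1 + e^{-2.8778}) = 0.9467
P = 0.9467
P(incorrect) = 1 − 0.9467 = 0.0533

0.0533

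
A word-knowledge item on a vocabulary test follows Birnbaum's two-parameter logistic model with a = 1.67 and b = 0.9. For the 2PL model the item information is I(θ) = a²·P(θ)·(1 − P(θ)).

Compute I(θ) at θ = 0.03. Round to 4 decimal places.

0.4284

P = 1/(1+e^{1.4529}) = 0.1896
P(1−P) = 0.1896 × 0.8104 = 0.1536
I = a² × P(1−P) = 1.67² × 0.1536 = 0.42844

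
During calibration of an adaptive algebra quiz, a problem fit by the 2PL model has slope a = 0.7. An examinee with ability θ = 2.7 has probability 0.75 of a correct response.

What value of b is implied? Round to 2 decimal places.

P(θ) = 1 / (1 + exp(−a(θ − b)))
logit(0.75) = ln(0.75/0.25) = 1.0986
b = θ − logit/(a) = 2.7 − 1.0986/0.7000 = 1.1306

1.13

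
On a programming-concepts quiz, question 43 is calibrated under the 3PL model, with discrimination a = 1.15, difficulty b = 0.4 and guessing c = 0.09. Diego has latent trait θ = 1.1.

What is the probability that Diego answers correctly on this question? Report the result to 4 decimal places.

0.7188

P(θ) = c + (1 − c) · 1 / (1 + exp(−a(θ − b)))
Exponent: 1.15 × (1.1 − 0.4) = 0.8050
1/(1 + e^{-0.8050}) = 0.6910
P = 0.09 + 0.91 × 0.6910 = 0.7188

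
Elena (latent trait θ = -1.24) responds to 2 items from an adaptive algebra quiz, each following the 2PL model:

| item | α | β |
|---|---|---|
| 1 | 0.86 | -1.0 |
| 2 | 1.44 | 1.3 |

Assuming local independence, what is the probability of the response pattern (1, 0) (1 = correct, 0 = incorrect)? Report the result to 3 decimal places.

0.437

P(θ) = 1 / (1 + exp(−α(θ − β)))
P_1 = 1/(1+e^{0.2064}) = 0.4486
P_2 = 1/(1+e^{3.6576}) = 0.0251
L = P_1 × (1−P_2) = 0.4486 × 0.9749 = 0.43730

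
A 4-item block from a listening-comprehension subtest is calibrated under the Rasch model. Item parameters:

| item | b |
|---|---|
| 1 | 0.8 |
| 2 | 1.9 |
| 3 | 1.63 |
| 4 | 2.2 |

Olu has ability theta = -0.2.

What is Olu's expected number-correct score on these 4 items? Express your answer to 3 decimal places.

P(theta) = 1 / (1 + exp(−(theta − b)))
P_1 = 1/(1+e^{1.0000}) = 0.2689
P_2 = 1/(1+e^{2.1000}) = 0.1091
P_3 = 1/(1+e^{1.8300}) = 0.1382
P_4 = 1/(1+e^{2.4000}) = 0.0832
E[score] = 0.2689 + 0.1091 + 0.1382 + 0.0832 = 0.5994

0.599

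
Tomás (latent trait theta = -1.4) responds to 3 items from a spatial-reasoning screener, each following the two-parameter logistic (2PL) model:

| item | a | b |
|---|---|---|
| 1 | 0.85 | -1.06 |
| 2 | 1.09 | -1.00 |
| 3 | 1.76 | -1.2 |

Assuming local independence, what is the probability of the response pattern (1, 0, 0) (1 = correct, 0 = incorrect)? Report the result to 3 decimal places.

0.153

P(theta) = 1 / (1 + exp(−a(theta − b)))
P_1 = 1/(1+e^{0.2890}) = 0.4282
P_2 = 1/(1+e^{0.4360}) = 0.3927
P_3 = 1/(1+e^{0.3520}) = 0.4129
L = P_1 × (1−P_2) × (1−P_3) = 0.4282 × 0.6073 × 0.5871 = 0.15269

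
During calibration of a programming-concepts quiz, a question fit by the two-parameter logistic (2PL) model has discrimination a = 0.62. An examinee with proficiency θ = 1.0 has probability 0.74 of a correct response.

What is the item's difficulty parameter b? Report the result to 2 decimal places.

P(θ) = 1 / (1 + exp(−a(θ − b)))
logit(0.74) = ln(0.74/0.26) = 1.0460
b = θ − logit/(a) = 1.0 − 1.0460/0.6200 = -0.6870

-0.69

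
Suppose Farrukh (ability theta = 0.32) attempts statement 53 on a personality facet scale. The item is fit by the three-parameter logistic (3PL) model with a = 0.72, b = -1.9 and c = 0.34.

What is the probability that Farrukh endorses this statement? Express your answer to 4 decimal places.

P(theta) = c + (1 − c) · 1 / (1 + exp(−a(theta − b)))
Exponent: 0.72 × (0.32 − (-1.9)) = 1.5984
1/(1 + e^{-1.5984}) = 0.8318
P = 0.34 + 0.66 × 0.8318 = 0.8890

0.8890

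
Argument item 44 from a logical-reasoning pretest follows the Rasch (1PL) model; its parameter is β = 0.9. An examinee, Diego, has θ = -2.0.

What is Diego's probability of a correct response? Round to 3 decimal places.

0.052

P(θ) = 1 / (1 + exp(−(θ − β)))
Exponent: (-2.0 − 0.9) = -2.9000
1/(1 + e^{2.9000}) = 0.0522
P = 0.0522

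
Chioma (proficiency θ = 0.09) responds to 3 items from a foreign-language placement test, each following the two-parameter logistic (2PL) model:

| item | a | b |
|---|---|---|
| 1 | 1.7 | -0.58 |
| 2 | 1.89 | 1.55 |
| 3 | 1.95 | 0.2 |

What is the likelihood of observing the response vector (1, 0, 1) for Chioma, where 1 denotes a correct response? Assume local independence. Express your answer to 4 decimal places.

0.3181

P(θ) = 1 / (1 + exp(−a(θ − b)))
P_1 = 1/(1+e^{-1.1390}) = 0.7575
P_2 = 1/(1+e^{2.7594}) = 0.0596
P_3 = 1/(1+e^{0.2145}) = 0.4466
L = P_1 × (1−P_2) × P_3 = 0.7575 × 0.9404 × 0.4466 = 0.31813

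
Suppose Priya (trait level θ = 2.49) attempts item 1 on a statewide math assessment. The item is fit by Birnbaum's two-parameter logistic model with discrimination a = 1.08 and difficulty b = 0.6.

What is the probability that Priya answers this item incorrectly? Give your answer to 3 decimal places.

0.115

P(θ) = 1 / (1 + exp(−a(θ − b)))
Exponent: 1.08 × (2.49 − 0.6) = 2.0412
1/(1 + e^{-2.0412}) = 0.8851
P(incorrect) = 1 − 0.8851 = 0.1149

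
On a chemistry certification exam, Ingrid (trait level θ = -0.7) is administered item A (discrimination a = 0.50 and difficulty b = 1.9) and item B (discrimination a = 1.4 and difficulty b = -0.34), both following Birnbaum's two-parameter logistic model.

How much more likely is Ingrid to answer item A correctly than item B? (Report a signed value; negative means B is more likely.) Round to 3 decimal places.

P(θ) = 1 / (1 + exp(−a(θ − b)))
P_A = 0.2142
P_B = 0.3766
P_A − P_B = -0.1624

-0.162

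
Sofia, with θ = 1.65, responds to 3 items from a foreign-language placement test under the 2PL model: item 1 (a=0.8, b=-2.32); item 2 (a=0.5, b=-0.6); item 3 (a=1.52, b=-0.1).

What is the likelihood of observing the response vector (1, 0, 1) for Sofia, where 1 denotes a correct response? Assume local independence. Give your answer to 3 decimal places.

P(θ) = 1 / (1 + exp(−a(θ − b)))
P_1 = 1/(1+e^{-3.1760}) = 0.9599
P_2 = 1/(1+e^{-1.1250}) = 0.7549
P_3 = 1/(1+e^{-2.6600}) = 0.9346
L = P_1 × (1−P_2) × P_3 = 0.9599 × 0.2451 × 0.9346 = 0.21988

0.220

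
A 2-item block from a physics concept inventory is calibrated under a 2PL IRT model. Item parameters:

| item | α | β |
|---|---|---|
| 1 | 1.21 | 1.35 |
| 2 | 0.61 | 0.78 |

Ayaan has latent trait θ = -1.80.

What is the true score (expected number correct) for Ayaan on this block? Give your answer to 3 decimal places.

P(θ) = 1 / (1 + exp(−α(θ − β)))
P_1 = 1/(1+e^{3.8115}) = 0.0216
P_2 = 1/(1+e^{1.5738}) = 0.1717
E[score] = 0.0216 + 0.1717 = 0.1933

0.193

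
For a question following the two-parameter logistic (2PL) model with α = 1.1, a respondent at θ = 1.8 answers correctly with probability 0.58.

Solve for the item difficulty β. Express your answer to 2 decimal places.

P(θ) = 1 / (1 + exp(−α(θ − β)))
logit(0.58) = ln(0.58/0.42) = 0.3228
β = θ − logit/(α) = 1.8 − 0.3228/1.1000 = 1.5066

1.51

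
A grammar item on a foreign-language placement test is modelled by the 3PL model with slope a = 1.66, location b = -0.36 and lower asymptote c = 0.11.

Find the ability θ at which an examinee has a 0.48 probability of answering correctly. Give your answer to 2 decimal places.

-0.57

P(θ) = c + (1 − c) · 1 / (1 + exp(−a(θ − b)))
Remove guessing floor: (0.48 − 0.11)/(1 − 0.11) = 0.4157
logit = ln(0.4157/0.5843) = -0.3403
θ = b + logit/(a) = -0.36 + (-0.3403)/1.6600 = -0.5650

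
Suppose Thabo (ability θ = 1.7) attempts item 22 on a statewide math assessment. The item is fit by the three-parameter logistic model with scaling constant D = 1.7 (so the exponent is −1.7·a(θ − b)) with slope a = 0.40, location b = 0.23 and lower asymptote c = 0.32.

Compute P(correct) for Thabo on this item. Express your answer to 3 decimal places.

0.817

P(θ) = c + (1 − c) · 1 / (1 + exp(−D·a(θ − b)))
Exponent: 1.7 × 0.40 × (1.7 − 0.23) = 0.9996
1/(1 + e^{-0.9996}) = 0.7310
P = 0.32 + 0.68 × 0.7310 = 0.8171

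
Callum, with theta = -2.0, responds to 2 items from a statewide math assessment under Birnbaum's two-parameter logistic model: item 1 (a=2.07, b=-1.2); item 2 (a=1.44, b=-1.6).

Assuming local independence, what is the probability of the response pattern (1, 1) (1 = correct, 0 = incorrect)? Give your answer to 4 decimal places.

0.0577

P(theta) = 1 / (1 + exp(−a(theta − b)))
P_1 = 1/(1+e^{1.6560}) = 0.1603
P_2 = 1/(1+e^{0.5760}) = 0.3599
L = P_1 × P_2 = 0.1603 × 0.3599 = 0.05768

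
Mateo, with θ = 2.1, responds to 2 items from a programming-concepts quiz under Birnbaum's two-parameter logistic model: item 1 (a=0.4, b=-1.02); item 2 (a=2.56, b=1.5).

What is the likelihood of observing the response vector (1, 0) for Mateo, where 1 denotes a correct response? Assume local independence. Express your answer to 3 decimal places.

P(θ) = 1 / (1 + exp(−a(θ − b)))
P_1 = 1/(1+e^{-1.2480}) = 0.7770
P_2 = 1/(1+e^{-1.5360}) = 0.8229
L = P_1 × (1−P_2) = 0.7770 × 0.1771 = 0.13761

0.138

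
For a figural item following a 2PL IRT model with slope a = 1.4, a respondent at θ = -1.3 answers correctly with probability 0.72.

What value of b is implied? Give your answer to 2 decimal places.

-1.97

P(θ) = 1 / (1 + exp(−a(θ − b)))
logit(0.72) = ln(0.72/0.28) = 0.9445
b = θ − logit/(a) = -1.3 − 0.9445/1.4000 = -1.9746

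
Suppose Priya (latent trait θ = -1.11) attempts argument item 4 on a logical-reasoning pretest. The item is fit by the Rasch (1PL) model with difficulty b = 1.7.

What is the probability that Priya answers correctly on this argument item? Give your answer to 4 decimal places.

0.0568

P(θ) = 1 / (1 + exp(−(θ − b)))
Exponent: (-1.11 − 1.7) = -2.8100
1/(1 + e^{2.8100}) = 0.0568
P = 0.0568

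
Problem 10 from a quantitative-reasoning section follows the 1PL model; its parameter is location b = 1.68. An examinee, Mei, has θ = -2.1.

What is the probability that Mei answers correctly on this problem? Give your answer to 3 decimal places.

P(θ) = 1 / (1 + exp(−(θ − b)))
Exponent: (-2.1 − 1.68) = -3.7800
1/(1 + e^{3.7800}) = 0.0223
P = 0.0223

0.022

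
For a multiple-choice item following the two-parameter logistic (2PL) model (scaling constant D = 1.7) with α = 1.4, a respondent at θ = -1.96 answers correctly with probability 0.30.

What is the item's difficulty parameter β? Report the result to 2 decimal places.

P(θ) = 1 / (1 + exp(−D·α(θ − β)))
logit(0.30) = ln(0.30/0.70) = -0.8473
β = θ − logit/(1.7·α) = -1.96 − (-0.8473)/2.3800 = -1.6040

-1.60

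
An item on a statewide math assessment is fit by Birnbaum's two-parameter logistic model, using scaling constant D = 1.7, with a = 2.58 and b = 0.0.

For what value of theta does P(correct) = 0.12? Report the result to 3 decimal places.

P(theta) = 1 / (1 + exp(−D·a(theta − b)))
logit = ln(0.1200/0.8800) = -1.9924
theta = b + logit/(1.7·a) = 0.0 + (-1.9924)/4.3860 = -0.4543

-0.454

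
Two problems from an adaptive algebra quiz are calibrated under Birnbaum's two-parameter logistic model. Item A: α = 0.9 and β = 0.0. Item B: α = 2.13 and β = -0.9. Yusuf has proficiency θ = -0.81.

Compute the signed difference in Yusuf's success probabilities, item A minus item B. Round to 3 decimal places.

-0.222

P(θ) = 1 / (1 + exp(−α(θ − β)))
P_A = 0.3254
P_B = 0.5478
P_A − P_B = -0.2224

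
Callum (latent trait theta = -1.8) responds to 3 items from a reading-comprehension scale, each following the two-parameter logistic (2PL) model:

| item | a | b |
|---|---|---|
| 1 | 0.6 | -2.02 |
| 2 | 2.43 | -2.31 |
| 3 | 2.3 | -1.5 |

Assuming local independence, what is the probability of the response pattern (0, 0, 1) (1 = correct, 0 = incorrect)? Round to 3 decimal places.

0.035

P(theta) = 1 / (1 + exp(−a(theta − b)))
P_1 = 1/(1+e^{-0.1320}) = 0.5330
P_2 = 1/(1+e^{-1.2393}) = 0.7754
P_3 = 1/(1+e^{0.6900}) = 0.3340
L = (1−P_1) × (1−P_2) × P_3 = 0.4670 × 0.2246 × 0.3340 = 0.03503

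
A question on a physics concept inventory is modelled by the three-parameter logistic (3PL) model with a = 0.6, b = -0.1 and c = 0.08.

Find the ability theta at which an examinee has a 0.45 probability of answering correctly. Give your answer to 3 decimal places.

P(theta) = c + (1 − c) · 1 / (1 + exp(−a(theta − b)))
Remove guessing floor: (0.45 − 0.08)/(1 − 0.08) = 0.4022
logit = ln(0.4022/0.5978) = -0.3964
theta = b + logit/(a) = -0.1 + (-0.3964)/0.6000 = -0.7607

-0.761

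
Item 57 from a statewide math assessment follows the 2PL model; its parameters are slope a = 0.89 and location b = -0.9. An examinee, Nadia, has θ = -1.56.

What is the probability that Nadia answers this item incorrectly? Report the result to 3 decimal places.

0.643

P(θ) = 1 / (1 + exp(−a(θ − b)))
Exponent: 0.89 × (-1.56 − (-0.9)) = -0.5874
1/(1 + e^{0.5874}) = 0.3572
P(incorrect) = 1 − 0.3572 = 0.6428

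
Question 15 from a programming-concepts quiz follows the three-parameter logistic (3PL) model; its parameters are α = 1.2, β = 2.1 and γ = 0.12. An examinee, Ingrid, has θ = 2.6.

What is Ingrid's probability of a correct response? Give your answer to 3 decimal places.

0.688

P(θ) = γ + (1 − γ) · 1 / (1 + exp(−α(θ − β)))
Exponent: 1.2 × (2.6 − 2.1) = 0.6000
1/(1 + e^{-0.6000}) = 0.6457
P = 0.12 + 0.88 × 0.6457 = 0.6882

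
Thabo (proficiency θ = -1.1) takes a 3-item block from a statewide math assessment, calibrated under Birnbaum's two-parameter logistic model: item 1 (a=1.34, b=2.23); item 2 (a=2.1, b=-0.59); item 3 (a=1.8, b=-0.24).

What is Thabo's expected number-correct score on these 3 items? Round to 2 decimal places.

P(θ) = 1 / (1 + exp(−a(θ − b)))
P_1 = 1/(1+e^{4.4622}) = 0.0114
P_2 = 1/(1+e^{1.0710}) = 0.2552
P_3 = 1/(1+e^{1.5480}) = 0.1754
E[score] = 0.0114 + 0.2552 + 0.1754 = 0.4420

0.44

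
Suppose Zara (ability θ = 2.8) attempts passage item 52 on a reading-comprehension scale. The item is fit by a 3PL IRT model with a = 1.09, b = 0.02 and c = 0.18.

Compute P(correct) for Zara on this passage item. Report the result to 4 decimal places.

0.9622

P(θ) = c + (1 − c) · 1 / (1 + exp(−a(θ − b)))
Exponent: 1.09 × (2.8 − 0.02) = 3.0302
1/(1 + e^{-3.0302}) = 0.9539
P = 0.18 + 0.82 × 0.9539 = 0.9622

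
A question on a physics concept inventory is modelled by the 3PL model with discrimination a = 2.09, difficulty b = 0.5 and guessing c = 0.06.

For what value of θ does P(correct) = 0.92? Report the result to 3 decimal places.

1.636

P(θ) = c + (1 − c) · 1 / (1 + exp(−a(θ − b)))
Remove guessing floor: (0.92 − 0.06)/(1 − 0.06) = 0.9149
logit = ln(0.9149/0.0851) = 2.3749
θ = b + logit/(a) = 0.5 + 2.3749/2.0900 = 1.6363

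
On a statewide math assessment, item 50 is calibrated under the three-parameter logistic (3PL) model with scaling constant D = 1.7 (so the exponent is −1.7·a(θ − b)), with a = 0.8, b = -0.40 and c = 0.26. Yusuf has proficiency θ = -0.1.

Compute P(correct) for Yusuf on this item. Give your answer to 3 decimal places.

P(θ) = c + (1 − c) · 1 / (1 + exp(−D·a(θ − b)))
Exponent: 1.7 × 0.8 × (-0.1 − (-0.40)) = 0.4080
1/(1 + e^{-0.4080}) = 0.6006
P = 0.26 + 0.74 × 0.6006 = 0.7045

0.704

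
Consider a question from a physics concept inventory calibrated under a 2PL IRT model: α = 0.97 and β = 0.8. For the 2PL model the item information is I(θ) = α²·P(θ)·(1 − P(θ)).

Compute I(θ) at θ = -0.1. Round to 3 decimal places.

P = 1/(1+e^{0.8730}) = 0.2946
P(1−P) = 0.2946 × 0.7054 = 0.2078
I = α² × P(1−P) = 0.97² × 0.2078 = 0.19554

0.196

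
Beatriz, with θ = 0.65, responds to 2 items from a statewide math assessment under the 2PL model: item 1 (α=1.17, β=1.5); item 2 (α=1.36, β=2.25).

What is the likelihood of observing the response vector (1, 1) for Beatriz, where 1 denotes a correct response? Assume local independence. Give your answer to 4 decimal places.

0.0275

P(θ) = 1 / (1 + exp(−α(θ − β)))
P_1 = 1/(1+e^{0.9945}) = 0.2700
P_2 = 1/(1+e^{2.1760}) = 0.1019
L = P_1 × P_2 = 0.2700 × 0.1019 = 0.02752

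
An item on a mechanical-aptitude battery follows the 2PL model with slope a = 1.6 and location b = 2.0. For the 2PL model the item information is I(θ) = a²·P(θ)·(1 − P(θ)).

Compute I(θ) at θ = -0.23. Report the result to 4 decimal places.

0.0683

P = 1/(1+e^{3.5680}) = 0.0274
P(1−P) = 0.0274 × 0.9726 = 0.0267
I = a² × P(1−P) = 1.6² × 0.0267 = 0.06831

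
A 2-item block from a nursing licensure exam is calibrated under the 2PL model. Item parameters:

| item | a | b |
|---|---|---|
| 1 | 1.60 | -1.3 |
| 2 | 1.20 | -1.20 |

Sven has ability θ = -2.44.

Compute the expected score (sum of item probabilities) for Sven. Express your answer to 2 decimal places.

0.32

P(θ) = 1 / (1 + exp(−a(θ − b)))
P_1 = 1/(1+e^{1.8240}) = 0.1390
P_2 = 1/(1+e^{1.4880}) = 0.1842
E[score] = 0.1390 + 0.1842 = 0.3232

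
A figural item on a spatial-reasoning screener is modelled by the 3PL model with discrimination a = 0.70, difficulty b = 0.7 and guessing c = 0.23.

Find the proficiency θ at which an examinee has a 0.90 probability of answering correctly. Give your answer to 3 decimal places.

P(θ) = c + (1 − c) · 1 / (1 + exp(−a(θ − b)))
Remove guessing floor: (0.90 − 0.23)/(1 − 0.23) = 0.8701
logit = ln(0.8701/0.1299) = 1.9021
θ = b + logit/(a) = 0.7 + 1.9021/0.7000 = 3.4173

3.417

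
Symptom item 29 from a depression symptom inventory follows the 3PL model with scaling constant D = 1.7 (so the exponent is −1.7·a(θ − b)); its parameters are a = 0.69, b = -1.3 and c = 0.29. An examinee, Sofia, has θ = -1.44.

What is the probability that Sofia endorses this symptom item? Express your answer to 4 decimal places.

0.6159

P(θ) = c + (1 − c) · 1 / (1 + exp(−D·a(θ − b)))
Exponent: 1.7 × 0.69 × (-1.44 − (-1.3)) = -0.1642
1/(1 + e^{0.1642}) = 0.4590
P = 0.29 + 0.71 × 0.4590 = 0.6159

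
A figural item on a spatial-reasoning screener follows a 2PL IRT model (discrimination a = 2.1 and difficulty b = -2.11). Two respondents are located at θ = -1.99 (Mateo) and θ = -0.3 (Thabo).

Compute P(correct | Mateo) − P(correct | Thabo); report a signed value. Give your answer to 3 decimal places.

-0.415

P(θ) = 1 / (1 + exp(−a(θ − b)))
P(Mateo) = 0.5627  [exponent 0.2520]
P(Thabo) = 0.9781  [exponent 3.8010]
Difference = 0.5627 − 0.9781 = -0.4155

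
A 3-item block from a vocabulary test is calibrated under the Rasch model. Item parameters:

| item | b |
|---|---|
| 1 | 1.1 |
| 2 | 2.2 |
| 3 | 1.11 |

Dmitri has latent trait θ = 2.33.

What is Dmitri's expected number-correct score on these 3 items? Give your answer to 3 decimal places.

2.078

P(θ) = 1 / (1 + exp(−(θ − b)))
P_1 = 1/(1+e^{-1.2300}) = 0.7738
P_2 = 1/(1+e^{-0.1300}) = 0.5325
P_3 = 1/(1+e^{-1.2200}) = 0.7721
E[score] = 0.7738 + 0.5325 + 0.7721 = 2.0783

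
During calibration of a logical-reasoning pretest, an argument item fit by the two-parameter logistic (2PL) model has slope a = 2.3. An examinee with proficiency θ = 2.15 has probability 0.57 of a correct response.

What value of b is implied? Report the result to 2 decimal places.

2.03

P(θ) = 1 / (1 + exp(−a(θ − b)))
logit(0.57) = ln(0.57/0.43) = 0.2819
b = θ − logit/(a) = 2.15 − 0.2819/2.3000 = 2.0275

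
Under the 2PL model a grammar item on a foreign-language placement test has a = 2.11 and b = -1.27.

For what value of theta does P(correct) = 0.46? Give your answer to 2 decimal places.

P(theta) = 1 / (1 + exp(−a(theta − b)))
logit = ln(0.4600/0.5400) = -0.1603
theta = b + logit/(a) = -1.27 + (-0.1603)/2.1100 = -1.3460

-1.35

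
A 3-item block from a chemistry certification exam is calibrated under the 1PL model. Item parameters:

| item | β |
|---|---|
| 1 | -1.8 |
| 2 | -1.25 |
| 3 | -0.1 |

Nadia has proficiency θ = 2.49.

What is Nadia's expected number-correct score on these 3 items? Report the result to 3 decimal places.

P(θ) = 1 / (1 + exp(−(θ − β)))
P_1 = 1/(1+e^{-4.2900}) = 0.9865
P_2 = 1/(1+e^{-3.7400}) = 0.9768
P_3 = 1/(1+e^{-2.5900}) = 0.9302
E[score] = 0.9865 + 0.9768 + 0.9302 = 2.8935

2.893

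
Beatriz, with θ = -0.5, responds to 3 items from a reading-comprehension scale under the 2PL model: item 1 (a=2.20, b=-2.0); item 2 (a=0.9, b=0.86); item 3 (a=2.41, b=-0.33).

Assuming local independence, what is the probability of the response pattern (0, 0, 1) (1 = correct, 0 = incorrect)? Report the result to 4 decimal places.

P(θ) = 1 / (1 + exp(−a(θ − b)))
P_1 = 1/(1+e^{-3.3000}) = 0.9644
P_2 = 1/(1+e^{1.2240}) = 0.2272
P_3 = 1/(1+e^{0.4097}) = 0.3990
L = (1−P_1) × (1−P_2) × P_3 = 0.0356 × 0.7728 × 0.3990 = 0.01097

0.0110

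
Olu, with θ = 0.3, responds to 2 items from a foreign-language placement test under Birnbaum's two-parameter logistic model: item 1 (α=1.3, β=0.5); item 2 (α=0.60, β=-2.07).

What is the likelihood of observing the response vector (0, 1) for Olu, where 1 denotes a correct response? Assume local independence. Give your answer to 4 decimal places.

P(θ) = 1 / (1 + exp(−α(θ − β)))
P_1 = 1/(1+e^{0.2600}) = 0.4354
P_2 = 1/(1+e^{-1.4220}) = 0.8057
L = (1−P_1) × P_2 = 0.5646 × 0.8057 = 0.45490

0.4549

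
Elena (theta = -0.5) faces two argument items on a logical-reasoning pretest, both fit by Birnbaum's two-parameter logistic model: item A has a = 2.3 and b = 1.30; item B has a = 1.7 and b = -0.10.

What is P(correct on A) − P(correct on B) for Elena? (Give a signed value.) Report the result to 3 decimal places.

-0.321

P(theta) = 1 / (1 + exp(−a(theta − b)))
P_A = 0.0157
P_B = 0.3363
P_A − P_B = -0.3206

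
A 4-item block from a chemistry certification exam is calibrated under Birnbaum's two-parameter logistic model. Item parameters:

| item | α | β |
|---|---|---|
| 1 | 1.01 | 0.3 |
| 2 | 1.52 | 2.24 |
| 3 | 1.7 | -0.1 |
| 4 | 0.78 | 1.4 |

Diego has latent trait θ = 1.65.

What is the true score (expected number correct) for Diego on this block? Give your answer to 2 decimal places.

P(θ) = 1 / (1 + exp(−α(θ − β)))
P_1 = 1/(1+e^{-1.3635}) = 0.7963
P_2 = 1/(1+e^{0.8968}) = 0.2897
P_3 = 1/(1+e^{-2.9750}) = 0.9514
P_4 = 1/(1+e^{-0.1950}) = 0.5486
E[score] = 0.7963 + 0.2897 + 0.9514 + 0.5486 = 2.5861

2.59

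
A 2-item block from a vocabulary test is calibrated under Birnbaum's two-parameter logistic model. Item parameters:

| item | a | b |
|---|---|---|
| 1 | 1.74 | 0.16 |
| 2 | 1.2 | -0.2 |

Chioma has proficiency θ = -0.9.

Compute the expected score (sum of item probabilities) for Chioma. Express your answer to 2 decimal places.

0.44

P(θ) = 1 / (1 + exp(−a(θ − b)))
P_1 = 1/(1+e^{1.8444}) = 0.1365
P_2 = 1/(1+e^{0.8400}) = 0.3015
E[score] = 0.1365 + 0.3015 = 0.4381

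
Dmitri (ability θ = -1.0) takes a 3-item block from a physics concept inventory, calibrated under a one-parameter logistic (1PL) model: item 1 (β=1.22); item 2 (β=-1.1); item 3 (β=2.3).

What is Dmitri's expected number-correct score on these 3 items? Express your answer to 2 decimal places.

P(θ) = 1 / (1 + exp(−(θ − β)))
P_1 = 1/(1+e^{2.2200}) = 0.0980
P_2 = 1/(1+e^{-0.1000}) = 0.5250
P_3 = 1/(1+e^{3.3000}) = 0.0356
E[score] = 0.0980 + 0.5250 + 0.0356 = 0.6585

0.66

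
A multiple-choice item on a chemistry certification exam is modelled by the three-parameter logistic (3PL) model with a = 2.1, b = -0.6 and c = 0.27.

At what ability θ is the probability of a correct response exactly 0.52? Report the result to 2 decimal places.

P(θ) = c + (1 − c) · 1 / (1 + exp(−a(θ − b)))
Remove guessing floor: (0.52 − 0.27)/(1 − 0.27) = 0.3425
logit = ln(0.3425/0.6575) = -0.6523
θ = b + logit/(a) = -0.6 + (-0.6523)/2.1000 = -0.9106

-0.91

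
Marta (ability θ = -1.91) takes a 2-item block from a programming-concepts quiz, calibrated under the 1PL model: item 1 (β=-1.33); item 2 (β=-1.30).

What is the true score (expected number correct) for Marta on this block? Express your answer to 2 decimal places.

P(θ) = 1 / (1 + exp(−(θ − β)))
P_1 = 1/(1+e^{0.5800}) = 0.3589
P_2 = 1/(1+e^{0.6100}) = 0.3521
E[score] = 0.3589 + 0.3521 = 0.7110

0.71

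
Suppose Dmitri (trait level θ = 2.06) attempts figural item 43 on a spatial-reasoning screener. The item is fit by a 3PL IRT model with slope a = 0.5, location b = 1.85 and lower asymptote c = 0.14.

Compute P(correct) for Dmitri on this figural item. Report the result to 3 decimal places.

P(θ) = c + (1 − c) · 1 / (1 + exp(−a(θ − b)))
Exponent: 0.5 × (2.06 − 1.85) = 0.1050
1/(1 + e^{-0.1050}) = 0.5262
P = 0.14 + 0.86 × 0.5262 = 0.5926

0.593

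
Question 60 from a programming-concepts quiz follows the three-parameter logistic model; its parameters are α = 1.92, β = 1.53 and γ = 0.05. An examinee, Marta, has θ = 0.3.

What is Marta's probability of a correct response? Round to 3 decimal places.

P(θ) = γ + (1 − γ) · 1 / (1 + exp(−α(θ − β)))
Exponent: 1.92 × (0.3 − 1.53) = -2.3616
1/(1 + e^{2.3616}) = 0.0861
P = 0.05 + 0.95 × 0.0861 = 0.1318

0.132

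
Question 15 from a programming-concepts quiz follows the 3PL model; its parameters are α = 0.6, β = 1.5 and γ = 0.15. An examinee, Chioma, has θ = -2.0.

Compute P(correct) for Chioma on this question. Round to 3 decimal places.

P(θ) = γ + (1 − γ) · 1 / (1 + exp(−α(θ − β)))
Exponent: 0.6 × (-2.0 − 1.5) = -2.1000
1/(1 + e^{2.1000}) = 0.1091
P = 0.15 + 0.85 × 0.1091 = 0.2427

0.243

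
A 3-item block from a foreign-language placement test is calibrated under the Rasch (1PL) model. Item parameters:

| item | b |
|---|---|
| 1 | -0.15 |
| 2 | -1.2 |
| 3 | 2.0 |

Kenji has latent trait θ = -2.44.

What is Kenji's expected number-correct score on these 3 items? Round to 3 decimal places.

P(θ) = 1 / (1 + exp(−(θ − b)))
P_1 = 1/(1+e^{2.2900}) = 0.0920
P_2 = 1/(1+e^{1.2400}) = 0.2244
P_3 = 1/(1+e^{4.4400}) = 0.0117
E[score] = 0.0920 + 0.2244 + 0.0117 = 0.3280

0.328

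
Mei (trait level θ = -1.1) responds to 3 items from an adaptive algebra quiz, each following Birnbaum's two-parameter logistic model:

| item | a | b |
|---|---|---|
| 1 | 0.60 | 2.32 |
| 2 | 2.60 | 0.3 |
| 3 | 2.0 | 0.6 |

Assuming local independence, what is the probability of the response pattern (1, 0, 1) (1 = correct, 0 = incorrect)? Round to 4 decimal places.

0.0036

P(θ) = 1 / (1 + exp(−a(θ − b)))
P_1 = 1/(1+e^{2.0520}) = 0.1139
P_2 = 1/(1+e^{3.6400}) = 0.0256
P_3 = 1/(1+e^{3.4000}) = 0.0323
L = P_1 × (1−P_2) × P_3 = 0.1139 × 0.9744 × 0.0323 = 0.00358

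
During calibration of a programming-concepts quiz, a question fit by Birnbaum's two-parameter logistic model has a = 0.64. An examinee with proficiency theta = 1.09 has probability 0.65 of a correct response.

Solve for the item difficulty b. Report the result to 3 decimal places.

P(theta) = 1 / (1 + exp(−a(theta − b)))
logit(0.65) = ln(0.65/0.35) = 0.6190
b = theta − logit/(a) = 1.09 − 0.6190/0.6400 = 0.1228

0.123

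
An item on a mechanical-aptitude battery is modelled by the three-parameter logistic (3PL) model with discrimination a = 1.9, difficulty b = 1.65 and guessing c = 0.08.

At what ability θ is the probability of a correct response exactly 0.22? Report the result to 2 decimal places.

P(θ) = c + (1 − c) · 1 / (1 + exp(−a(θ − b)))
Remove guessing floor: (0.22 − 0.08)/(1 − 0.08) = 0.1522
logit = ln(0.1522/0.8478) = -1.7177
θ = b + logit/(a) = 1.65 + (-1.7177)/1.9000 = 0.7460

0.75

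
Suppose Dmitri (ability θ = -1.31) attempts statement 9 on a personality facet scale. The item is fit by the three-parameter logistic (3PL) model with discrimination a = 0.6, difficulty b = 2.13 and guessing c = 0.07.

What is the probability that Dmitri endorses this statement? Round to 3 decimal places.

0.175

P(θ) = c + (1 − c) · 1 / (1 + exp(−a(θ − b)))
Exponent: 0.6 × (-1.31 − 2.13) = -2.0640
1/(1 + e^{2.0640}) = 0.1126
P = 0.07 + 0.93 × 0.1126 = 0.1748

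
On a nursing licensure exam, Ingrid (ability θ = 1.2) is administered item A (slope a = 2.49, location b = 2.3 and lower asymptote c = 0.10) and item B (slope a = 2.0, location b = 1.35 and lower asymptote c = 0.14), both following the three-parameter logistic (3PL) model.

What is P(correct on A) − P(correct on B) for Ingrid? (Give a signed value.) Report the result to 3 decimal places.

P(θ) = c + (1 − c) · 1 / (1 + exp(−a(θ − b)))
P_A = 0.1546
P_B = 0.5060
P_A − P_B = -0.3513

-0.351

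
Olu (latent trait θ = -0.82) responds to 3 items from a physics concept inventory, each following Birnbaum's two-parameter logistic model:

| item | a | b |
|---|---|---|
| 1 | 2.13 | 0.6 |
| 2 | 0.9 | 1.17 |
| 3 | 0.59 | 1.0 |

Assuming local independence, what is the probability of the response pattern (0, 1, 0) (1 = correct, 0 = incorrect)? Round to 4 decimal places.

0.1016

P(θ) = 1 / (1 + exp(−a(θ − b)))
P_1 = 1/(1+e^{3.0246}) = 0.0463
P_2 = 1/(1+e^{1.7910}) = 0.1430
P_3 = 1/(1+e^{1.0738}) = 0.2547
L = (1−P_1) × P_2 × (1−P_3) = 0.9537 × 0.1430 × 0.7453 = 0.10161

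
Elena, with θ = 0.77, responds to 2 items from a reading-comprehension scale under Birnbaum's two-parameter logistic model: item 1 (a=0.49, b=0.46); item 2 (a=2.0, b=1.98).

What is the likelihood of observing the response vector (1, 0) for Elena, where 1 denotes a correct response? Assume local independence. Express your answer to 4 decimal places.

0.4940

P(θ) = 1 / (1 + exp(−a(θ − b)))
P_1 = 1/(1+e^{-0.1519}) = 0.5379
P_2 = 1/(1+e^{2.4200}) = 0.0817
L = P_1 × (1−P_2) = 0.5379 × 0.9183 = 0.49398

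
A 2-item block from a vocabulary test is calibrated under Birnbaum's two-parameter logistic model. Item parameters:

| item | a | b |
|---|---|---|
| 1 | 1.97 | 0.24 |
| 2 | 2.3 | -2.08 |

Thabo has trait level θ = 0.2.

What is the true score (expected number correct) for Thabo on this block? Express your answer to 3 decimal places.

1.475

P(θ) = 1 / (1 + exp(−a(θ − b)))
P_1 = 1/(1+e^{0.0788}) = 0.4803
P_2 = 1/(1+e^{-5.2440}) = 0.9947
E[score] = 0.4803 + 0.9947 = 1.4751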